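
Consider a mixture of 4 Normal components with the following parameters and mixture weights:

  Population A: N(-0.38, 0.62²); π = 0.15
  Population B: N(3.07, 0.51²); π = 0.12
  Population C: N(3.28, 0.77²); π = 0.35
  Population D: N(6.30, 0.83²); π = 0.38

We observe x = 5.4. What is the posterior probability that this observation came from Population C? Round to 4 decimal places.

0.0388

By Bayes' theorem, P(k | x) = w_k f_k(x) / Σ_j w_j f_j(x).
Component likelihoods at x = 5.4:
  f_A = 8.63259e-20
  f_B = 2.29596e-05
  f_C = 0.0117048
  f_D = 0.267001
Prior × likelihood for each component:
  w_A·f_A = 0.15 × 8.63259e-20 = 1.29489e-20
  w_B·f_B = 0.12 × 2.29596e-05 = 2.75516e-06
  w_C·f_C = 0.35 × 0.0117048 = 0.00409667
  w_D·f_D = 0.38 × 0.267001 = 0.10146
Denominator: 1.29489e-20 + 2.75516e-06 + 0.00409667 + 0.10146 = 0.10556
So the posterior for Population C is 0.00409667 / 0.10556 ≈ 0.0388.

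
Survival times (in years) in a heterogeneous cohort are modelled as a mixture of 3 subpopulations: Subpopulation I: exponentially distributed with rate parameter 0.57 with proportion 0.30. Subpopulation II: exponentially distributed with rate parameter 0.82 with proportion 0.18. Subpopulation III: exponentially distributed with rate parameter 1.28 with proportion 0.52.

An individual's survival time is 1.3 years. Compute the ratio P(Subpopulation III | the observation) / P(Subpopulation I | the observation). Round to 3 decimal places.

1.547

Posterior odds = (π_i f_i(x)) / (π_j f_j(x)); the normalising sum cancels.
Evaluate each component's likelihood at the observed value:
  p_I = 0.57·e^(−0.57·1.3) = 0.57·e^(−0.7410) = 0.271683
  p_II = 0.82·e^(−0.82·1.3) = 0.82·e^(−1.0660) = 0.282394
  p_III = 1.28·e^(−1.28·1.3) = 1.28·e^(−1.6640) = 0.242406
0.126051 / 0.0815049 ≈ 1.547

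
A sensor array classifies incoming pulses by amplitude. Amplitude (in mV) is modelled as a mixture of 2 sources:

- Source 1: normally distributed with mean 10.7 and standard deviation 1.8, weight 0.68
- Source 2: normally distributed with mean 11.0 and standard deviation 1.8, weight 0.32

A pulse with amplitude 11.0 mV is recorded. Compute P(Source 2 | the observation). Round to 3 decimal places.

0.323

Posterior ∝ prior × likelihood, so P(k | x) ∝ π_k f_k(x); normalise over all components.
Normal densities:
  L_1 = (1/(1.8·√(2π)))·exp(−(11.0−10.7)²/(2·1.8²)) = 0.221635·exp(-0.01389) = 0.218578
  L_2 = (1/(1.8·√(2π)))·exp(−(11.0−11.0)²/(2·1.8²)) = 0.221635·exp(-0.00000) = 0.221635
Prior × likelihood for each component:
  π_1·L_1 = 0.68 × 0.218578 = 0.148633
  π_2·L_2 = 0.32 × 0.221635 = 0.0709231
Sum: 0.148633 + 0.0709231 = 0.219556
P(Source 2 | 11.0 mV) = 0.0709231 / 0.219556 ≈ 0.323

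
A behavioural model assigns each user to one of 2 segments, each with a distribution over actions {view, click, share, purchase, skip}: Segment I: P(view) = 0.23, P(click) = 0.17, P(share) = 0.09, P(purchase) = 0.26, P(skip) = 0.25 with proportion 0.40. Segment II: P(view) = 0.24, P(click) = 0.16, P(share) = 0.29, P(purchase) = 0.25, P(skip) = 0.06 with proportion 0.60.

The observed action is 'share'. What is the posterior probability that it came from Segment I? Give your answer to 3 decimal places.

0.171

Apply Bayes' rule: the posterior for each component is proportional to its prior times its likelihood at x.
Component likelihoods at x = 'share':
  p_I = P(share | comp) = 0.09
  p_II = P(share | comp) = 0.29
Weight by the priors:
  P(Z=I)·p_I = 0.40 × 0.09 = 0.036
  P(Z=II)·p_II = 0.60 × 0.29 = 0.174
Normaliser: 0.036 + 0.174 = 0.21
P(Segment I | data) = 0.036 / 0.21 ≈ 0.171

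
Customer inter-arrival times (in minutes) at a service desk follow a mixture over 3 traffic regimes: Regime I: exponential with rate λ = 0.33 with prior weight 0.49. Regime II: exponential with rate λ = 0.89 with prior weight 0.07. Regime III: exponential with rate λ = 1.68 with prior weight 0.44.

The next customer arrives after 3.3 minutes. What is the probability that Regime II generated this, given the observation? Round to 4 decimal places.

0.0545

The responsibility of component k is w_k f_k(x) divided by Σ_j w_j f_j(x).
Evaluate each component's likelihood at the observed value:
  p_I = 0.33·e^(−0.33·3.3) = 0.33·e^(−1.0890) = 0.111062
  p_II = 0.89·e^(−0.89·3.3) = 0.89·e^(−2.9370) = 0.0471919
  p_III = 1.68·e^(−1.68·3.3) = 1.68·e^(−5.5440) = 0.00657023
Prior × likelihood for each component:
  w_I·p_I = 0.49 × 0.111062 = 0.0544206
  w_II·p_II = 0.07 × 0.0471919 = 0.00330343
  w_III·p_III = 0.44 × 0.00657023 = 0.0028909
Evidence: 0.0544206 + 0.00330343 + 0.0028909 = 0.0606149
Responsibility of Regime II: 0.00330343 / 0.0606149 ≈ 0.0545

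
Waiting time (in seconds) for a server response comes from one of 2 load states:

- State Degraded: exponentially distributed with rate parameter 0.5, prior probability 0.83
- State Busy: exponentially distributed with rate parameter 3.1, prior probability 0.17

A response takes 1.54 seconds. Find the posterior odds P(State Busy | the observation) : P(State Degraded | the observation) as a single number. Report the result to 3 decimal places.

Since P(k|x) ∝ w_k f_k(x), the posterior odds are w_i f_i(x) / (w_j f_j(x)).
Evaluate each component's likelihood at the observed value:
  L_Degraded = 0.5·e^(−0.5·1.54) = 0.5·e^(−0.7700) = 0.231507
  L_Busy = 3.1·e^(−3.1·1.54) = 3.1·e^(−4.7740) = 0.0261842
0.00445132 / 0.19215 ≈ 0.023

0.023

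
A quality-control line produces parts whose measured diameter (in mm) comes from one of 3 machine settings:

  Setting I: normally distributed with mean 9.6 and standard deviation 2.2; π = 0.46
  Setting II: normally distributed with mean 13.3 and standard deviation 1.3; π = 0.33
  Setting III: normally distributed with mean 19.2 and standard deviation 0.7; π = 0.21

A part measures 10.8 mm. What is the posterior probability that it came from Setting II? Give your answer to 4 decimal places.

By Bayes' theorem, P(k | x) = π_k f_k(x) / Σ_j π_j f_j(x).
Component likelihoods at x = 10.8 mm:
  f_I = (1/(2.2·√(2π)))·exp(−(10.8−9.6)²/(2·2.2²)) = 0.181337·exp(-0.14876) = 0.156272
  f_II = (1/(1.3·√(2π)))·exp(−(10.8−13.3)²/(2·1.3²)) = 0.306879·exp(-1.84911) = 0.0482956
  f_III = (1/(0.7·√(2π)))·exp(−(10.8−19.2)²/(2·0.7²)) = 0.569918·exp(-72.00000) = 3.06626e-32
Multiply by the mixture weights:
  π_I·f_I = 0.46 × 0.156272 = 0.0718852
  π_II·f_II = 0.33 × 0.0482956 = 0.0159375
  π_III·f_III = 0.21 × 3.06626e-32 = 6.43915e-33
Sum: 0.0718852 + 0.0159375 + 6.43915e-33 = 0.0878227
P(Setting II | x) = 0.0159375 / 0.0878227 ≈ 0.1815

0.1815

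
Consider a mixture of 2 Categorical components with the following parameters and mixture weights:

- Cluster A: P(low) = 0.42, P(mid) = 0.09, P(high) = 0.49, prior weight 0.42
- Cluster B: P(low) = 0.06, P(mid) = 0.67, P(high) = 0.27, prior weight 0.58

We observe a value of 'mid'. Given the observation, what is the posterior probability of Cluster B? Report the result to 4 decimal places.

The responsibility of component k is P(Z=k) f_k(x) divided by Σ_j P(Z=j) f_j(x).
Evaluate each component's likelihood at the observed value:
  p_A = P(mid | comp) = 0.09
  p_B = P(mid | comp) = 0.67
Unnormalised posteriors:
  P(Z=A)·p_A = 0.42 × 0.09 = 0.0378
  P(Z=B)·p_B = 0.58 × 0.67 = 0.3886
Normaliser: 0.0378 + 0.3886 = 0.4264
So the posterior for Cluster B is 0.3886 / 0.4264 ≈ 0.9114.

0.9114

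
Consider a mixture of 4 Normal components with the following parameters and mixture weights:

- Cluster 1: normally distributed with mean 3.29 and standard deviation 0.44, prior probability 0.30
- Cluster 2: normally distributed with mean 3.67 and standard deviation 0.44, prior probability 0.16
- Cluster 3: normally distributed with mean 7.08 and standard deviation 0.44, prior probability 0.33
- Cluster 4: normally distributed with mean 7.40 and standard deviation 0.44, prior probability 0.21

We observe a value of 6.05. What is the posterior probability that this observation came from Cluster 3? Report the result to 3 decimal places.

The responsibility of component k is w_k f_k(x) divided by Σ_j w_j f_j(x).
Evaluate each component's likelihood at the observed value:
  f_1 = 2.59025e-09
  f_2 = 4.01889e-07
  f_3 = 0.0585493
  f_4 = 0.00819011
Prior × likelihood for each component:
  w_1·f_1 = 0.30 × 2.59025e-09 = 7.77075e-10
  w_2·f_2 = 0.16 × 4.01889e-07 = 6.43022e-08
  w_3·f_3 = 0.33 × 0.0585493 = 0.0193213
  w_4·f_4 = 0.21 × 0.00819011 = 0.00171992
Evidence: 7.77075e-10 + 6.43022e-08 + 0.0193213 + 0.00171992 = 0.0210413
Responsibility of Cluster 3: 0.0193213 / 0.0210413 ≈ 0.918

0.918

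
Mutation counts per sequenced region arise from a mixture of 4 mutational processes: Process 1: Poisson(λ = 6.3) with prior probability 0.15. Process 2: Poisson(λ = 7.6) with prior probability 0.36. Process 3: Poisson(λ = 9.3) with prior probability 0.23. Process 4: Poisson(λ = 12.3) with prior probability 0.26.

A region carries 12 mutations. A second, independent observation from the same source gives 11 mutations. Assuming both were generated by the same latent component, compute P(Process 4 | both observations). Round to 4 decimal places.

Apply Bayes' rule: the posterior for each component is proportional to its prior times its likelihood at x.
Since both observations come from the same component, the likelihood for component k is f_k(x₁)·f_k(x₂).
  p_1 = [e^(−6.3)·6.3^12/12! = 0.0149863] × [0.0285453] = 0.000427789
  p_2 = [e^(−7.6)·7.6^12/12! = 0.0387961] × [0.061257] = 0.00237653
  p_3 = [e^(−9.3)·9.3^12/12! = 0.079895] × [0.10309] = 0.00823641
  p_4 = [e^(−12.3)·12.3^12/12! = 0.113947] × [0.111168] = 0.0126672
Unnormalised posteriors:
  P(Z=1)·p_1 = 0.15 × 0.000427789 = 6.41683e-05
  P(Z=2)·p_2 = 0.36 × 0.00237653 = 0.000855552
  P(Z=3)·p_3 = 0.23 × 0.00823641 = 0.00189437
  P(Z=4)·p_4 = 0.26 × 0.0126672 = 0.00329347
Marginal: 6.41683e-05 + 0.000855552 + 0.00189437 + 0.00329347 = 0.00610757
P(Process 4 | data) ≈ 0.5392

0.5392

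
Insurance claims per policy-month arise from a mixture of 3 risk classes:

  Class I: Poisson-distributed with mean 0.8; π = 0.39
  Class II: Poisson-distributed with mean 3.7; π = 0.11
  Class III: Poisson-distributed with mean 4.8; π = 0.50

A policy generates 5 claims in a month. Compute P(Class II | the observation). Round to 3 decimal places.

0.152

Posterior ∝ prior × likelihood, so P(k | x) ∝ π_k f_k(x); normalise over all components.
Poisson probabilities:
  L_I = 0.00122697
  L_II = 0.142869
  L_III = 0.174748
Multiply by the mixture weights:
  π_I·L_I = 0.39 × 0.00122697 = 0.000478517
  π_II·L_II = 0.11 × 0.142869 = 0.0157156
  π_III·L_III = 0.50 × 0.174748 = 0.0873738
Sum: 0.000478517 + 0.0157156 + 0.0873738 = 0.103568
P(Class II | the observation) = 0.0157156 / 0.103568 ≈ 0.152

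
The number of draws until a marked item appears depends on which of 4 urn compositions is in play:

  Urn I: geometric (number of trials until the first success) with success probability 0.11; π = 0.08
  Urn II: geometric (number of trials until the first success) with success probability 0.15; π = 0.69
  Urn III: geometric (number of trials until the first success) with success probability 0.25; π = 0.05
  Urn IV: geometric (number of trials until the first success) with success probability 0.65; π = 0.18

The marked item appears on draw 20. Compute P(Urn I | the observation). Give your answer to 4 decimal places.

0.1677

Apply Bayes' rule: the posterior for each component is proportional to its prior times its likelihood at x.
Geometric probabilities:
  f_I = 0.11·(1−0.11)^19 = 0.11·0.109247 = 0.0120172
  f_II = 0.15·(1−0.15)^19 = 0.15·0.0455994 = 0.00683992
  f_III = 0.25·(1−0.25)^19 = 0.25·0.00422828 = 0.00105707
  f_IV = 0.65·(1−0.65)^19 = 0.65·2.17417e-09 = 1.41321e-09
Prior × likelihood for each component:
  P(Z=I)·f_I = 0.08 × 0.0120172 = 0.000961375
  P(Z=II)·f_II = 0.69 × 0.00683992 = 0.00471954
  P(Z=III)·f_III = 0.05 × 0.00105707 = 5.28535e-05
  P(Z=IV)·f_IV = 0.18 × 1.41321e-09 = 2.54378e-10
Marginal: 0.000961375 + 0.00471954 + 5.28535e-05 + 2.54378e-10 = 0.00573377
So the posterior for Urn I is 0.000961375 / 0.00573377 ≈ 0.1677.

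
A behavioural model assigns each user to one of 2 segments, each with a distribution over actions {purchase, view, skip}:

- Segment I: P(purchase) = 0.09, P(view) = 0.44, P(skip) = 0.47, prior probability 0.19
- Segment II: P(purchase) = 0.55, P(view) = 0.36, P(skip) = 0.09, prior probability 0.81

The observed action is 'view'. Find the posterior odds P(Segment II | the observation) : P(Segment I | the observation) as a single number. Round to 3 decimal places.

The posterior odds equal the prior odds times the likelihood ratio: (π_i/π_j)·(f_i(x)/f_j(x)).
Component likelihoods at x = 'view':
  p_I = 0.44
  p_II = 0.36
0.2916 / 0.0836 ≈ 3.488

3.488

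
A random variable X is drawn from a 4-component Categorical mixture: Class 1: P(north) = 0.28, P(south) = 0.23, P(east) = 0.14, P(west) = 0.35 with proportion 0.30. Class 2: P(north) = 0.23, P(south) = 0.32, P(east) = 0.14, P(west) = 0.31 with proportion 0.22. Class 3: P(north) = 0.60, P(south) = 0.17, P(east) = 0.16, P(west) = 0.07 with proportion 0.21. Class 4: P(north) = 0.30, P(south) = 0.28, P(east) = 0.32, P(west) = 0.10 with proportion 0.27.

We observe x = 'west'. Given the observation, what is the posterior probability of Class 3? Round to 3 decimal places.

Apply Bayes' rule: the posterior for each component is proportional to its prior times its likelihood at x.
Categorical probabilities:
  p_1 = P(west | comp) = 0.35
  p_2 = P(west | comp) = 0.31
  p_3 = P(west | comp) = 0.07
  p_4 = P(west | comp) = 0.10
Prior × likelihood for each component:
  w_1·p_1 = 0.30 × 0.35 = 0.105
  w_2·p_2 = 0.22 × 0.31 = 0.0682
  w_3·p_3 = 0.21 × 0.07 = 0.0147
  w_4·p_4 = 0.27 × 0.1 = 0.027
Denominator: 0.105 + 0.0682 + 0.0147 + 0.027 = 0.2149
So the posterior for Class 3 is 0.0147 / 0.2149 ≈ 0.068.

0.068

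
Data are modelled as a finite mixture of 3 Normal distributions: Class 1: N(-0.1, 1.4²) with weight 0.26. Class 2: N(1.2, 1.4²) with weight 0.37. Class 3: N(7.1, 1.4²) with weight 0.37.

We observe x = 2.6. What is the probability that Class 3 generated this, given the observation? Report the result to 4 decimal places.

0.0079

P(component k | x) = P(Z=k)·f_k(x) / marginal(x), where marginal(x) = Σ_j P(Z=j)·f_j(x).
Normal densities:
  L_1 = 0.0443739
  L_2 = 0.172836
  L_3 = 0.00162666
Unnormalised posteriors:
  P(Z=1)·L_1 = 0.26 × 0.0443739 = 0.0115372
  P(Z=2)·L_2 = 0.37 × 0.172836 = 0.0639494
  P(Z=3)·L_3 = 0.37 × 0.00162666 = 0.000601864
Evidence: 0.0115372 + 0.0639494 + 0.000601864 = 0.0760885
Responsibility of Class 3: 0.000601864 / 0.0760885 ≈ 0.0079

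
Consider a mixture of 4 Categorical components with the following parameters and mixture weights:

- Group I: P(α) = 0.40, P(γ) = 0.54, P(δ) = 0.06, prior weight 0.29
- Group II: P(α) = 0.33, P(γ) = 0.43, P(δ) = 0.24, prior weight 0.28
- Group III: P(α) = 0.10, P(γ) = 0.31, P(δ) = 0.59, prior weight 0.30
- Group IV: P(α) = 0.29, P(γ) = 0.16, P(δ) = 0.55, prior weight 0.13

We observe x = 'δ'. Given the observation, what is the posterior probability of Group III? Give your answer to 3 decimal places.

0.531

Posterior ∝ prior × likelihood, so P(k | x) ∝ π_k f_k(x); normalise over all components.
Categorical probabilities:
  f_I = P(δ | comp) = 0.06
  f_II = P(δ | comp) = 0.24
  f_III = P(δ | comp) = 0.59
  f_IV = P(δ | comp) = 0.55
Multiply by the mixture weights:
  π_I·f_I = 0.29 × 0.06 = 0.0174
  π_II·f_II = 0.28 × 0.24 = 0.0672
  π_III·f_III = 0.30 × 0.59 = 0.177
  π_IV·f_IV = 0.13 × 0.55 = 0.0715
Evidence: 0.0174 + 0.0672 + 0.177 + 0.0715 = 0.3331
Responsibility of Group III: 0.177 / 0.3331 ≈ 0.531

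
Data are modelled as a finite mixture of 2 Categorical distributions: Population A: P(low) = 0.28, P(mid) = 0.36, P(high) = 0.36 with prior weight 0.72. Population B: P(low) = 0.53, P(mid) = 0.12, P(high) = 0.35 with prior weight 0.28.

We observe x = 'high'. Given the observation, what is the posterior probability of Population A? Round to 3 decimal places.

The responsibility of component k is w_k f_k(x) divided by Σ_j w_j f_j(x).
Categorical probabilities:
  f_A = 0.36
  f_B = 0.35
Multiply by the mixture weights:
  w_A·f_A = 0.72 × 0.36 = 0.2592
  w_B·f_B = 0.28 × 0.35 = 0.098
Marginal: 0.2592 + 0.098 = 0.3572
P(Population A | 'high') = 0.2592 / 0.3572 ≈ 0.726

0.726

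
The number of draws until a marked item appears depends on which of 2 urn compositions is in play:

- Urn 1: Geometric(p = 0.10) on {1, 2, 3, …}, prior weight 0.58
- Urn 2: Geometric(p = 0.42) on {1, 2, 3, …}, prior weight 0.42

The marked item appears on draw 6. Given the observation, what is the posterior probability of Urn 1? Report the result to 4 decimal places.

0.7473

The responsibility of component k is w_k f_k(x) divided by Σ_j w_j f_j(x).
Geometric probabilities:
  p_1 = 0.10·(1−0.10)^5 = 0.10·0.59049 = 0.059049
  p_2 = 0.42·(1−0.42)^5 = 0.42·0.0656357 = 0.027567
Weight by the priors:
  w_1·p_1 = 0.58 × 0.059049 = 0.0342484
  w_2·p_2 = 0.42 × 0.027567 = 0.0115781
Normaliser: 0.0342484 + 0.0115781 = 0.0458266
Responsibility of Urn 1: 0.0342484 / 0.0458266 ≈ 0.7473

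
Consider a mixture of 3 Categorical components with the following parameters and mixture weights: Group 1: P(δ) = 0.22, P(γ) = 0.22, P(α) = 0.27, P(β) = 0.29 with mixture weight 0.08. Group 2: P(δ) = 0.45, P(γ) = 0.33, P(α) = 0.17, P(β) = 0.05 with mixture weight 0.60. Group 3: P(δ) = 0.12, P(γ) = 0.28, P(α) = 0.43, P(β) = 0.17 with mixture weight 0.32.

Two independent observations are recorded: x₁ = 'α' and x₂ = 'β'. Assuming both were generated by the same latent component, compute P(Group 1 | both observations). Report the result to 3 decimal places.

0.180

Posterior ∝ prior × likelihood, so P(k | x) ∝ w_k f_k(x); normalise over all components.
Since both observations come from the same component, the likelihood for component k is f_k(x₁)·f_k(x₂).
  p_1 = [P(α | comp) = 0.27] × [0.29] = 0.0783
  p_2 = [P(α | comp) = 0.17] × [0.05] = 0.0085
  p_3 = [P(α | comp) = 0.43] × [0.17] = 0.0731
Unnormalised posteriors:
  w_1·p_1 = 0.08 × 0.0783 = 0.006264
  w_2·p_2 = 0.60 × 0.0085 = 0.0051
  w_3·p_3 = 0.32 × 0.0731 = 0.023392
Sum: 0.006264 + 0.0051 + 0.023392 = 0.034756
Responsibility of Group 1: 0.006264 / 0.034756 ≈ 0.180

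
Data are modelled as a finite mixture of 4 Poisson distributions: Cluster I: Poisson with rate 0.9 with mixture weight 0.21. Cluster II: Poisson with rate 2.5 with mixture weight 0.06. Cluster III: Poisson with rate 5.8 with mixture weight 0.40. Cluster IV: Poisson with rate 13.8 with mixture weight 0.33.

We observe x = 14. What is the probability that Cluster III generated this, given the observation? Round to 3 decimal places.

0.019

The responsibility of component k is P(Z=k) f_k(x) divided by Σ_j P(Z=j) f_j(x).
Evaluate each component's likelihood at the observed value:
  p_I = 1.0669e-12
  p_II = 3.50764e-07
  p_III = 0.00169307
  p_IV = 0.105836
Unnormalised posteriors:
  P(Z=I)·p_I = 0.21 × 1.0669e-12 = 2.24048e-13
  P(Z=II)·p_II = 0.06 × 3.50764e-07 = 2.10459e-08
  P(Z=III)·p_III = 0.40 × 0.00169307 = 0.000677229
  P(Z=IV)·p_IV = 0.33 × 0.105836 = 0.034926
Evidence: 2.24048e-13 + 2.10459e-08 + 0.000677229 + 0.034926 = 0.0356033
Responsibility of Cluster III: 0.000677229 / 0.0356033 ≈ 0.019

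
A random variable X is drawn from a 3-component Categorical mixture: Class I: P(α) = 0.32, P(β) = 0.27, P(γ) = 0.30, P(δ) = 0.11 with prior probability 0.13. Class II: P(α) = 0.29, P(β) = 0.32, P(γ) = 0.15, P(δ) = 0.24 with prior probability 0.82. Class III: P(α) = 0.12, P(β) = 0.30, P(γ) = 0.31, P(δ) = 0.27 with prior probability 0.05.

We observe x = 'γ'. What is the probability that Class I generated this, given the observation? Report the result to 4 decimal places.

By Bayes' theorem, P(k | x) = π_k f_k(x) / Σ_j π_j f_j(x).
Evaluate each component's likelihood at the observed value:
  p_I = P(γ | comp) = 0.30
  p_II = P(γ | comp) = 0.15
  p_III = P(γ | comp) = 0.31
Weight by the priors:
  π_I·p_I = 0.13 × 0.3 = 0.039
  π_II·p_II = 0.82 × 0.15 = 0.123
  π_III·p_III = 0.05 × 0.31 = 0.0155
Denominator: 0.039 + 0.123 + 0.0155 = 0.1775
P(Class I | the observation) ≈ 0.2197

0.2197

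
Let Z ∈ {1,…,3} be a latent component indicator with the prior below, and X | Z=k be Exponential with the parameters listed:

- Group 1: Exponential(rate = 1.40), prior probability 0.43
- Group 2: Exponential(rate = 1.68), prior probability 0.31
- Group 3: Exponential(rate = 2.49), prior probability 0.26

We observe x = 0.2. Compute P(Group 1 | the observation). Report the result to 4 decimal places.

0.3727

Posterior ∝ prior × likelihood, so P(k | x) ∝ w_k f_k(x); normalise over all components.
Evaluate each component's likelihood at the observed value:
  L_1 = 1.0581
  L_2 = 1.20057
  L_3 = 1.51328
Unnormalised posteriors:
  w_1·L_1 = 0.43 × 1.0581 = 0.454982
  w_2·L_2 = 0.31 × 1.20057 = 0.372176
  w_3·L_3 = 0.26 × 1.51328 = 0.393454
Sum: 0.454982 + 0.372176 + 0.393454 = 1.22061
P(Group 1 | data) = 0.454982 / 1.22061 ≈ 0.3727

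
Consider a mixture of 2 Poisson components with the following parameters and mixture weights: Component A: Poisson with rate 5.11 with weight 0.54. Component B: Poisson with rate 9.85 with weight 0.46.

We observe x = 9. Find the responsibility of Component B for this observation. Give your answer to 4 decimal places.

Posterior ∝ prior × likelihood, so P(k | x) ∝ P(Z=k) f_k(x); normalise over all components.
Component likelihoods at x = 9:
  p_A = 0.0395167
  p_B = 0.126871
Unnormalised posteriors:
  P(Z=A)·p_A = 0.54 × 0.0395167 = 0.021339
  P(Z=B)·p_B = 0.46 × 0.126871 = 0.0583607
Normaliser: 0.021339 + 0.0583607 = 0.0796997
Responsibility of Component B: 0.0583607 / 0.0796997 ≈ 0.7323

0.7323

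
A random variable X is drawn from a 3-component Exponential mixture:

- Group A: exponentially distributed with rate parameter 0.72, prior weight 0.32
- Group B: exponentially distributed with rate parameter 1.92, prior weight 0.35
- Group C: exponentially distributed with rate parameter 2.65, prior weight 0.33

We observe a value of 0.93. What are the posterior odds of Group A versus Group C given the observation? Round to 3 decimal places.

1.586

Only the two components matter; the odds are (P(Z=i) f_i(x)) / (P(Z=j) f_j(x)).
Evaluate each component's likelihood at the observed value:
  L_A = 0.368578
  L_B = 0.321977
  L_C = 0.225386
0.117945 / 0.0743774 ≈ 1.586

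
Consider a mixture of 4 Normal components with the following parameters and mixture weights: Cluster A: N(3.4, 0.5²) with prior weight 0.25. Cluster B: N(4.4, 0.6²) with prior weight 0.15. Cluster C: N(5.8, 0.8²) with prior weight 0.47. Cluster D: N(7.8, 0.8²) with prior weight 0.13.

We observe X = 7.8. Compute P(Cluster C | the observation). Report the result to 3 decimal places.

Posterior ∝ prior × likelihood, so P(k | x) ∝ π_k f_k(x); normalise over all components.
Evaluate each component's likelihood at the observed value:
  f_A = (1/(0.5·√(2π)))·exp(−(7.8−3.4)²/(2·0.5²)) = 0.797885·exp(-38.72000) = 1.21915e-17
  f_B = (1/(0.6·√(2π)))·exp(−(7.8−4.4)²/(2·0.6²)) = 0.664904·exp(-16.05556) = 7.07815e-08
  f_C = (1/(0.8·√(2π)))·exp(−(7.8−5.8)²/(2·0.8²)) = 0.498678·exp(-3.12500) = 0.0219104
  f_D = (1/(0.8·√(2π)))·exp(−(7.8−7.8)²/(2·0.8²)) = 0.498678·exp(-0.00000) = 0.498678
Prior × likelihood for each component:
  π_A·f_A = 0.25 × 1.21915e-17 = 3.04788e-18
  π_B·f_B = 0.15 × 7.07815e-08 = 1.06172e-08
  π_C·f_C = 0.47 × 0.0219104 = 0.0102979
  π_D·f_D = 0.13 × 0.498678 = 0.0648281
Marginal: 3.04788e-18 + 1.06172e-08 + 0.0102979 + 0.0648281 = 0.075126
P(Cluster C | 7.8) = 0.0102979 / 0.075126 ≈ 0.137

0.137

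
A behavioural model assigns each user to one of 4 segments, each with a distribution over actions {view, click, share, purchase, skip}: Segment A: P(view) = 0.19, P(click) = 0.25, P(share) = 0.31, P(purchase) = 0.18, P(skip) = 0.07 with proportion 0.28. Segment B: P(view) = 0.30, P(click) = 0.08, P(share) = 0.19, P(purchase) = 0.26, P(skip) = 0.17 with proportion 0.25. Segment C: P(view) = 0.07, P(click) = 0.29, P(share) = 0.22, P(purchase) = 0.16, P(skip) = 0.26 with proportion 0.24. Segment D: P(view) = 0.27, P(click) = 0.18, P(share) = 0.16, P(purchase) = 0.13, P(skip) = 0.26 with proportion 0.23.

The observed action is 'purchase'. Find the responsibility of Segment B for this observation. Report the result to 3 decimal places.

0.354

Apply Bayes' rule: the posterior for each component is proportional to its prior times its likelihood at x.
Evaluate each component's likelihood at the observed value:
  p_A = P(purchase | comp) = 0.18
  p_B = P(purchase | comp) = 0.26
  p_C = P(purchase | comp) = 0.16
  p_D = P(purchase | comp) = 0.13
Multiply by the mixture weights:
  π_A·p_A = 0.28 × 0.18 = 0.0504
  π_B·p_B = 0.25 × 0.26 = 0.065
  π_C·p_C = 0.24 × 0.16 = 0.0384
  π_D·p_D = 0.23 × 0.13 = 0.0299
Normaliser: 0.0504 + 0.065 + 0.0384 + 0.0299 = 0.1837
Responsibility of Segment B: 0.065 / 0.1837 ≈ 0.354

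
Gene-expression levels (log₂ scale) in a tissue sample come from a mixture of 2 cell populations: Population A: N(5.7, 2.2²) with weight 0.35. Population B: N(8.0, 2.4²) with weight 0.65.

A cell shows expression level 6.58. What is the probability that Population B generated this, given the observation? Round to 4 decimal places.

0.6075

By Bayes' theorem, P(k | x) = w_k f_k(x) / Σ_j w_j f_j(x).
Normal densities:
  p_A = 0.167396
  p_B = 0.139535
Multiply by the mixture weights:
  w_A·p_A = 0.35 × 0.167396 = 0.0585884
  w_B·p_B = 0.65 × 0.139535 = 0.0906976
Normaliser: 0.0585884 + 0.0906976 = 0.149286
P(Population B | 6.58) ≈ 0.6075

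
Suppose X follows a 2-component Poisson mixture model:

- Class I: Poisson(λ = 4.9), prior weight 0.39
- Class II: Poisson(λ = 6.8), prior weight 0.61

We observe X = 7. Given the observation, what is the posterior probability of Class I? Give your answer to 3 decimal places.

0.301

Posterior ∝ prior × likelihood, so P(k | x) ∝ π_k f_k(x); normalise over all components.
Evaluate each component's likelihood at the observed value:
  f_I = e^(−4.9)·4.9^7/7! = 0.100207
  f_II = e^(−6.8)·6.8^7/7! = 0.148569
Prior × likelihood for each component:
  π_I·f_I = 0.39 × 0.100207 = 0.0390808
  π_II·f_II = 0.61 × 0.148569 = 0.0906273
Denominator: 0.0390808 + 0.0906273 = 0.129708
So the posterior for Class I is 0.0390808 / 0.129708 ≈ 0.301.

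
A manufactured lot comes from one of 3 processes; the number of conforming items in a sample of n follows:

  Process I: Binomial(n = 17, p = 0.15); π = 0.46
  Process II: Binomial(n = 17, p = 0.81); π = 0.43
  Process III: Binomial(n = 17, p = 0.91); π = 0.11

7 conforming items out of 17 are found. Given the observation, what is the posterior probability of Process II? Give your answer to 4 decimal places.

0.0375

P(component k | x) = w_k·f_k(x) / marginal(x), where marginal(x) = Σ_j w_j·f_j(x).
Component likelihoods at x = 7 conforming items out of 17:
  p_I = 0.00654189
  p_II = 0.000272776
  p_III = 3.50421e-07
Weight by the priors:
  w_I·p_I = 0.46 × 0.00654189 = 0.00300927
  w_II·p_II = 0.43 × 0.000272776 = 0.000117294
  w_III·p_III = 0.11 × 3.50421e-07 = 3.85463e-08
Denominator: 0.00300927 + 0.000117294 + 3.85463e-08 = 0.0031266
P(Process II | x) = 0.000117294 / 0.0031266 ≈ 0.0375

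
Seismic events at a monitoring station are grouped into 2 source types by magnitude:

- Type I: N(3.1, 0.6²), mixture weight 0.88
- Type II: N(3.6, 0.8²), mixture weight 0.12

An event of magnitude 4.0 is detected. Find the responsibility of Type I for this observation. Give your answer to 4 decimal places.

By Bayes' theorem, P(k | x) = π_k f_k(x) / Σ_j π_j f_j(x).
Component likelihoods at x = 4.0:
  p_I = 0.215863
  p_II = 0.440082
Weight by the priors:
  π_I·p_I = 0.88 × 0.215863 = 0.189959
  π_II·p_II = 0.12 × 0.440082 = 0.0528098
Normaliser: 0.189959 + 0.0528098 = 0.242769
P(Type I | x) ≈ 0.7825

0.7825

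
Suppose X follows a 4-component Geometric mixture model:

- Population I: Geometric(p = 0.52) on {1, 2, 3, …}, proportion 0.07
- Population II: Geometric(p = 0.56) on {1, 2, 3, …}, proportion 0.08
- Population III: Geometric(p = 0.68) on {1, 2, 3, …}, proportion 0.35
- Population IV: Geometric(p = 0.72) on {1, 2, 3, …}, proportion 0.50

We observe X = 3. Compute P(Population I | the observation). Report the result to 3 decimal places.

0.120

P(component k | x) = w_k·f_k(x) / marginal(x), where marginal(x) = Σ_j w_j·f_j(x).
Evaluate each component's likelihood at the observed value:
  p_I = 0.119808
  p_II = 0.108416
  p_III = 0.069632
  p_IV = 0.056448
Prior × likelihood for each component:
  w_I·p_I = 0.07 × 0.119808 = 0.00838656
  w_II·p_II = 0.08 × 0.108416 = 0.00867328
  w_III·p_III = 0.35 × 0.069632 = 0.0243712
  w_IV·p_IV = 0.50 × 0.056448 = 0.028224
Sum: 0.00838656 + 0.00867328 + 0.0243712 + 0.028224 = 0.069655
P(Population I | the observation) = 0.00838656 / 0.069655 ≈ 0.120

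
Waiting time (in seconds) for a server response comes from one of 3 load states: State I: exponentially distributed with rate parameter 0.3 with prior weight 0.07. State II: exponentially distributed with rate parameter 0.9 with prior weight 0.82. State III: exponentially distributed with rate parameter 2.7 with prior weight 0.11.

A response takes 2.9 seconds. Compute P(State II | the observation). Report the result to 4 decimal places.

0.8589

By Bayes' theorem, P(k | x) = w_k f_k(x) / Σ_j w_j f_j(x).
Component likelihoods at x = 2.9 seconds:
  p_I = 0.3·e^(−0.3·2.9) = 0.3·e^(−0.8700) = 0.125685
  p_II = 0.9·e^(−0.9·2.9) = 0.9·e^(−2.6100) = 0.0661811
  p_III = 2.7·e^(−2.7·2.9) = 2.7·e^(−7.8300) = 0.00107359
Multiply by the mixture weights:
  w_I·p_I = 0.07 × 0.125685 = 0.00879798
  w_II·p_II = 0.82 × 0.0661811 = 0.0542685
  w_III·p_III = 0.11 × 0.00107359 = 0.000118095
Normaliser: 0.00879798 + 0.0542685 + 0.000118095 = 0.0631846
P(State II | 2.9 seconds) = 0.0542685 / 0.0631846 ≈ 0.8589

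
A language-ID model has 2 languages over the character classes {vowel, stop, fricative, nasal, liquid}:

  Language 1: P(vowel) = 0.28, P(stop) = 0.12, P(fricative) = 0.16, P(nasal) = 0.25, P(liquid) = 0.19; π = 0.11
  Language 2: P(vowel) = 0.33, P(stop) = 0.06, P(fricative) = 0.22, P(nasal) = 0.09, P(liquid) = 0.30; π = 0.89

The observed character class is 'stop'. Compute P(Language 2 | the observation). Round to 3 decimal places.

P(component k | x) = w_k·f_k(x) / marginal(x), where marginal(x) = Σ_j w_j·f_j(x).
Component likelihoods at x = 'stop':
  p_1 = P(stop | comp) = 0.12
  p_2 = P(stop | comp) = 0.06
Weight by the priors:
  w_1·p_1 = 0.11 × 0.12 = 0.0132
  w_2·p_2 = 0.89 × 0.06 = 0.0534
Denominator: 0.0132 + 0.0534 = 0.0666
So the posterior for Language 2 is 0.0534 / 0.0666 ≈ 0.802.

0.802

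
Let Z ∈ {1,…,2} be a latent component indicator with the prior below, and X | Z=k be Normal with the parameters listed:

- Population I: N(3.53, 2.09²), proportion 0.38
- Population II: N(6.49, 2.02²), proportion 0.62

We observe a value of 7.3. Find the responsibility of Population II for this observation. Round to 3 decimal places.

Apply Bayes' rule: the posterior for each component is proportional to its prior times its likelihood at x.
Evaluate each component's likelihood at the observed value:
  L_I = 0.0375155
  L_II = 0.18224
Multiply by the mixture weights:
  w_I·L_I = 0.38 × 0.0375155 = 0.0142559
  w_II·L_II = 0.62 × 0.18224 = 0.112989
Denominator: 0.0142559 + 0.112989 = 0.127245
P(Population II | the observation) ≈ 0.888

0.888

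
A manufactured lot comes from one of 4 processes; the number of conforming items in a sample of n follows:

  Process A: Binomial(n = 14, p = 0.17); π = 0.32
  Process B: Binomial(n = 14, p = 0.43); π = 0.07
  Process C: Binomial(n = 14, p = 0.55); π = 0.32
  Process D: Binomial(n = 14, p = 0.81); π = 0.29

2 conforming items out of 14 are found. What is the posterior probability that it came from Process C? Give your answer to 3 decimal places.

0.007

By Bayes' theorem, P(k | x) = π_k f_k(x) / Σ_j π_j f_j(x).
Component likelihoods at x = 2 conforming items out of 14:
  L_A = C(14,2)·0.17^2·0.83^12 = 91·0.0289·0.10689 = 0.28111
  L_B = C(14,2)·0.43^2·0.57^12 = 91·0.1849·0.00117625 = 0.0197914
  L_C = C(14,2)·0.55^2·0.45^12 = 91·0.3025·6.89525e-05 = 0.00189809
  L_D = C(14,2)·0.81^2·0.19^12 = 91·0.6561·2.21331e-09 = 1.32146e-07
Unnormalised posteriors:
  π_A·L_A = 0.32 × 0.28111 = 0.0899552
  π_B·L_B = 0.07 × 0.0197914 = 0.0013854
  π_C·L_C = 0.32 × 0.00189809 = 0.000607389
  π_D·L_D = 0.29 × 1.32146e-07 = 3.83224e-08
Marginal: 0.0899552 + 0.0013854 + 0.000607389 + 3.83224e-08 = 0.091948
Responsibility of Process C: 0.000607389 / 0.091948 ≈ 0.007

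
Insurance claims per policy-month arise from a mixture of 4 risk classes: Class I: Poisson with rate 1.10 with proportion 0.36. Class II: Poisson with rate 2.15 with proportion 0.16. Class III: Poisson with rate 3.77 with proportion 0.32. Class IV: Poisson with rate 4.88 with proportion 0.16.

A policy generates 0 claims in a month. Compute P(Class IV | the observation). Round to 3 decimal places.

The responsibility of component k is P(Z=k) f_k(x) divided by Σ_j P(Z=j) f_j(x).
Component likelihoods at x = 0 claims:
  L_I = 0.332871
  L_II = 0.116484
  L_III = 0.0230521
  L_IV = 0.00759701
Unnormalised posteriors:
  P(Z=I)·L_I = 0.36 × 0.332871 = 0.119834
  P(Z=II)·L_II = 0.16 × 0.116484 = 0.0186375
  P(Z=III)·L_III = 0.32 × 0.0230521 = 0.00737666
  P(Z=IV)·L_IV = 0.16 × 0.00759701 = 0.00121552
Sum: 0.119834 + 0.0186375 + 0.00737666 + 0.00121552 = 0.147063
Responsibility of Class IV: 0.00121552 / 0.147063 ≈ 0.008

0.008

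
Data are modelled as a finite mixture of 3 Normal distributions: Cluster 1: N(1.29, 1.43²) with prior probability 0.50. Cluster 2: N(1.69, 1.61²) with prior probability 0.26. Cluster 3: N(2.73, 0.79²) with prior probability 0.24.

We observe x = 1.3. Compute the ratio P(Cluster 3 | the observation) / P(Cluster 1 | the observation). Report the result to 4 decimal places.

0.1688

Posterior odds = (P(Z=i) f_i(x)) / (P(Z=j) f_j(x)); the normalising sum cancels.
Evaluate each component's likelihood at the observed value:
  f_1 = 0.278974
  f_2 = 0.240626
  f_3 = 0.0981267
0.0235504 / 0.139487 ≈ 0.1688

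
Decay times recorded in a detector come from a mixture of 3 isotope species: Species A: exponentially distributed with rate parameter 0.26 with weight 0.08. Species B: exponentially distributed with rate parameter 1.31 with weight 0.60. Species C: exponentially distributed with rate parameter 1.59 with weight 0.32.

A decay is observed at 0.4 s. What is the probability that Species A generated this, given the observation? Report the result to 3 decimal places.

Apply Bayes' rule: the posterior for each component is proportional to its prior times its likelihood at x.
Exponential densities:
  p_A = 0.26·e^(−0.26·0.4) = 0.26·e^(−0.1040) = 0.234319
  p_B = 1.31·e^(−1.31·0.4) = 1.31·e^(−0.5240) = 0.775713
  p_C = 1.59·e^(−1.59·0.4) = 1.59·e^(−0.6360) = 0.841755
Weight by the priors:
  π_A·p_A = 0.08 × 0.234319 = 0.0187455
  π_B·p_B = 0.60 × 0.775713 = 0.465428
  π_C·p_C = 0.32 × 0.841755 = 0.269362
Denominator: 0.0187455 + 0.465428 + 0.269362 = 0.753535
Responsibility of Species A: 0.0187455 / 0.753535 ≈ 0.025

0.025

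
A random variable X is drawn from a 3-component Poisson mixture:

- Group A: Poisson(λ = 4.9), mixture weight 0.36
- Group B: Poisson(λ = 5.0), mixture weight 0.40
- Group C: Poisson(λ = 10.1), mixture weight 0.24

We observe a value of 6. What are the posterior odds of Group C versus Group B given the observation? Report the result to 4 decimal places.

Since P(k|x) ∝ π_k f_k(x), the posterior odds are π_i f_i(x) / (π_j f_j(x)).
Poisson probabilities:
  p_A = e^(−4.9)·4.9^6/6! = 0.143153
  p_B = e^(−5.0)·5.0^6/6! = 0.146223
  p_C = e^(−10.1)·10.1^6/6! = 0.060565
Odds = (0.24/0.40) × (0.060565/0.146223) = 0.6 × 0.414196 ≈ 0.2485

0.2485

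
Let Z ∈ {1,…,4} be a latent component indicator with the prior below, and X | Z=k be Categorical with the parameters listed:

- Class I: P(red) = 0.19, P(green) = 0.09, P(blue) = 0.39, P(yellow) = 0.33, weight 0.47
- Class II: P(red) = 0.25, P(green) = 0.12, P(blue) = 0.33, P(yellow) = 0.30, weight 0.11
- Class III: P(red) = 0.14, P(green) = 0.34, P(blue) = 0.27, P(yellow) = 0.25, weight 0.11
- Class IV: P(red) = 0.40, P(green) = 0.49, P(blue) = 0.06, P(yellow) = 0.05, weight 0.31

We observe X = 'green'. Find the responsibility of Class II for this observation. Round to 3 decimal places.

0.054

Posterior ∝ prior × likelihood, so P(k | x) ∝ w_k f_k(x); normalise over all components.
Component likelihoods at x = 'green':
  p_I = P(green | comp) = 0.09
  p_II = P(green | comp) = 0.12
  p_III = P(green | comp) = 0.34
  p_IV = P(green | comp) = 0.49
Multiply by the mixture weights:
  w_I·p_I = 0.47 × 0.09 = 0.0423
  w_II·p_II = 0.11 × 0.12 = 0.0132
  w_III·p_III = 0.11 × 0.34 = 0.0374
  w_IV·p_IV = 0.31 × 0.49 = 0.1519
Denominator: 0.0423 + 0.0132 + 0.0374 + 0.1519 = 0.2448
P(Class II | x) ≈ 0.054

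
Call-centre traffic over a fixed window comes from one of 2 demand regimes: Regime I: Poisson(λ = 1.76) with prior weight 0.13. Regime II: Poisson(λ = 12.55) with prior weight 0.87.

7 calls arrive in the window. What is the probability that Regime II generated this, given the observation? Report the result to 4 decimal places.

0.9923

By Bayes' theorem, P(k | x) = w_k f_k(x) / Σ_j w_j f_j(x).
Component likelihoods at x = 7 calls:
  L_I = e^(−1.76)·1.76^7/7! = 0.00178566
  L_II = e^(−12.55)·12.55^7/7! = 0.0344889
Unnormalised posteriors:
  w_I·L_I = 0.13 × 0.00178566 = 0.000232136
  w_II·L_II = 0.87 × 0.0344889 = 0.0300054
Sum: 0.000232136 + 0.0300054 = 0.0302375
Responsibility of Regime II: 0.0300054 / 0.0302375 ≈ 0.9923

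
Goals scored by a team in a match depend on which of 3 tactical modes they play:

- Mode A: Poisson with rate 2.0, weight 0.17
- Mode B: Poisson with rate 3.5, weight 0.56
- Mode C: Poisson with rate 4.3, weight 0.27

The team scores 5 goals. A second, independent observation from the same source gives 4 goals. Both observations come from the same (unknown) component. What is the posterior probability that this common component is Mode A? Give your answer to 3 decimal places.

0.024

By Bayes' theorem, P(k | x) = π_k f_k(x) / Σ_j π_j f_j(x).
Since both observations come from the same component, the likelihood for component k is f_k(x₁)·f_k(x₂).
  p_A = [e^(−2.0)·2.0^5/5! = 0.0360894] × [0.0902235] = 0.00325611
  p_B = [e^(−3.5)·3.5^5/5! = 0.132169] × [0.188812] = 0.0249551
  p_C = [e^(−4.3)·4.3^5/5! = 0.166224] × [0.193284] = 0.0321285
Unnormalised posteriors:
  π_A·p_A = 0.17 × 0.00325611 = 0.000553539
  π_B·p_B = 0.56 × 0.0249551 = 0.0139748
  π_C·p_C = 0.27 × 0.0321285 = 0.00867471
Normaliser: 0.000553539 + 0.0139748 + 0.00867471 = 0.0232031
Responsibility of Mode A: 0.000553539 / 0.0232031 ≈ 0.024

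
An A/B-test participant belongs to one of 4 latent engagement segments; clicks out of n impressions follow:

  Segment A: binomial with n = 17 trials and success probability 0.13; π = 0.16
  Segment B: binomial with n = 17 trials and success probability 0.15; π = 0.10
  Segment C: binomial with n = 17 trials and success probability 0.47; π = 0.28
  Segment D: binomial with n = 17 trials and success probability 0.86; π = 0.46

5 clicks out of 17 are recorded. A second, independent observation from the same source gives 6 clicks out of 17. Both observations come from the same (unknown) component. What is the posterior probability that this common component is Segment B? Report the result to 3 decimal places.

The responsibility of component k is π_k f_k(x) divided by Σ_j π_j f_j(x).
Since both observations come from the same component, the likelihood for component k is f_k(x₁)·f_k(x₂).
  f_A = [0.0432014] × [0.0129108] = 0.000557764
  f_B = [0.0668396] × [0.0235904] = 0.00157678
  f_C = [0.0697188] × [0.123652] = 0.00862089
  f_D = [1.65036e-07] × [2.02759e-06] = 3.34625e-13
Prior × likelihood for each component:
  π_A·f_A = 0.16 × 0.000557764 = 8.92422e-05
  π_B·f_B = 0.10 × 0.00157678 = 0.000157678
  π_C·f_C = 0.28 × 0.00862089 = 0.00241385
  π_D·f_D = 0.46 × 3.34625e-13 = 1.53928e-13
Normaliser: 8.92422e-05 + 0.000157678 + 0.00241385 + 1.53928e-13 = 0.00266077
P(Segment B | x) = 0.000157678 / 0.00266077 ≈ 0.059

0.059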